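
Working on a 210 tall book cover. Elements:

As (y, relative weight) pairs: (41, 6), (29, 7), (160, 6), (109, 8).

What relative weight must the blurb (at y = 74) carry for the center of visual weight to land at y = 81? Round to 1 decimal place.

w ≈ 13.4

Existing Σw = 27 (6 + 7 + 6 + 8); existing moment 6·41 + 7·29 + 6·160 + 8·109 = 2281.
Set Σw·y/Σw = 81: (2281 + 74w) = 81·(27 + w).
Solving: w = (81·27 − 2281) / (74 − 81) = -94 / -7 ≈ 13.43.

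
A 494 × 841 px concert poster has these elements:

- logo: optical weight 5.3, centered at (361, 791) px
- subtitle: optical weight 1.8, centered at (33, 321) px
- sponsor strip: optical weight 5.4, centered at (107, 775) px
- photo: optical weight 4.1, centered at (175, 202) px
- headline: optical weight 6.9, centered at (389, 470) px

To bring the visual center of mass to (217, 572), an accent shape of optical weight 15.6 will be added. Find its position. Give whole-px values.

(162, 599)

After adding the accent shape, total weight = 5.3 + 1.8 + 5.4 + 4.1 + 6.9 + 15.6 = 39.1.
x: need Σw·x = 39.1·217 = 8484.7. Existing = 5.3·361 + 1.8·33 + 5.4·107 + 4.1·175 + 6.9·389 = 5952.1. Remainder 2532.6 / 15.6 ≈ 162.35.
y: need Σw·y = 39.1·572 = 22365.2. Existing = 5.3·791 + 1.8·321 + 5.4·775 + 4.1·202 + 6.9·470 = 13026.3. Remainder 9338.9 / 15.6 ≈ 598.65.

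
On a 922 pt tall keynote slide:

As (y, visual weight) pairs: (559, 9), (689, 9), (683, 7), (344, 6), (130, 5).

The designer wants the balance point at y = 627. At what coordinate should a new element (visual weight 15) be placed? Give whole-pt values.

y ≈ 883

With the new element, Σw becomes 9 + 9 + 7 + 6 + 5 + 15 = 51.
y: need Σw·y = 51·627 = 31977. Existing = 9·559 + 9·689 + 7·683 + 6·344 + 5·130 = 18727. Remainder 13250 / 15 ≈ 883.33.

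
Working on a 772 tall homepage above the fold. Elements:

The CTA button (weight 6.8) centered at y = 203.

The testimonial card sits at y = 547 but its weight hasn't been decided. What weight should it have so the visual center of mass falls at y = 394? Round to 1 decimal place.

Known: weight 6.8 with moment 6.8·203 = 1380.4.
For the centroid to hit 394: (1380.4 + w·547) / (6.8 + w) = 394.
Solving: w = (394·6.8 − 1380.4) / (547 − 394) = 1298.8 / 153 ≈ 8.49.

w ≈ 8.5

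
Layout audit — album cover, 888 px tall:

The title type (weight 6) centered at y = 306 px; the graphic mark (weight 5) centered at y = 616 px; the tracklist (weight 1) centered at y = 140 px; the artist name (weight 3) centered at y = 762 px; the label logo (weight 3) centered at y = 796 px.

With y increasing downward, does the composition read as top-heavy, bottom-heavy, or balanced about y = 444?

Σw = 6 + 5 + 1 + 3 + 3 = 18.
y: (6·306 + 5·616 + 1·140 + 3·762 + 3·796) / 18 = 9730 / 18 ≈ 540.56
540.6 lies below (larger y than) the midline 444, so the layout is bottom-heavy.

bottom-heavy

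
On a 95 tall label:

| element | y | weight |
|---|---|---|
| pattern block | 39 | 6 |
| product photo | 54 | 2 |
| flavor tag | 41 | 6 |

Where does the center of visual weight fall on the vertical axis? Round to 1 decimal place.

Weights sum to 6 + 2 + 6 = 14.
y: (6·39 + 2·54 + 6·41) / 14 = 588 / 14 ≈ 42.00

y ≈ 42.0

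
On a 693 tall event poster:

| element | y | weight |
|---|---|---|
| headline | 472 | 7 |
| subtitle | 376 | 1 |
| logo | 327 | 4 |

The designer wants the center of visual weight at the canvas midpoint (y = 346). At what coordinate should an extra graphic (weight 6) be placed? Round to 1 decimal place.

After adding the extra graphic, total weight = 7 + 1 + 4 + 6 = 18.
y: target moment 18×346 = 6228; current 7·472 + 1·376 + 4·327 = 4988; the extra graphic supplies 1240, so y = 1240/6 ≈ 206.67.

y ≈ 206.7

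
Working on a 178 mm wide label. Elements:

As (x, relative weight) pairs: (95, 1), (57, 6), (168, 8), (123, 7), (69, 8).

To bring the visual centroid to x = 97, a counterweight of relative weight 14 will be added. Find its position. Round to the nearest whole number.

With the counterweight, Σw becomes 1 + 6 + 8 + 7 + 8 + 14 = 44.
x: target moment 44×97 = 4268; current 1·95 + 6·57 + 8·168 + 7·123 + 8·69 = 3194; the counterweight supplies 1074, so x = 1074/14 ≈ 76.71.

x ≈ 77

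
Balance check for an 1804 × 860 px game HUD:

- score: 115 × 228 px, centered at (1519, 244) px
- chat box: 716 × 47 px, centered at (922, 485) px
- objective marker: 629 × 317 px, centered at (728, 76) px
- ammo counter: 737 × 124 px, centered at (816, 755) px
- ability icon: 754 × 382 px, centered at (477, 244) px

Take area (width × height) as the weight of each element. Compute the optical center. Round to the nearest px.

(670, 277)

Areas → weights: score 115·228 = 26220, chat box 716·47 = 33652, objective marker 629·317 = 199393, ammo counter 737·124 = 91388, ability icon 754·382 = 288028; Σw = 638681.
x-moment: 26220·1519 + 33652·922 + 199393·728 + 91388·816 + 288028·477 = 427975392; centroid 427975392/638681 ≈ 670.09.
y-moment: 26220·244 + 33652·485 + 199393·76 + 91388·755 + 288028·244 = 177149540; centroid 177149540/638681 ≈ 277.37.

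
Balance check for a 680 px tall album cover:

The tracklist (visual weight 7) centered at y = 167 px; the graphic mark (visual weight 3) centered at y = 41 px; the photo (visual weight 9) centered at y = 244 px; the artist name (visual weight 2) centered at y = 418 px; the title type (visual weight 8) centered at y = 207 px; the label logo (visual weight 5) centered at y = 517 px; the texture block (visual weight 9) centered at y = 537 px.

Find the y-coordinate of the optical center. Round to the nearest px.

Total weight = 7 + 3 + 9 + 2 + 8 + 5 + 9 = 43.
Σw·y = 13398; ȳ = 13398/43 ≈ 311.58.

y ≈ 312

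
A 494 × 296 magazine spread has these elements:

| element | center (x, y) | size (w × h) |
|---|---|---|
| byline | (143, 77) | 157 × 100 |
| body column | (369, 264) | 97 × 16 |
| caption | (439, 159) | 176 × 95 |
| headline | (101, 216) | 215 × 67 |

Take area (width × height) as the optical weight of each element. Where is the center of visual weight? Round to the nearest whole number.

(240, 153)

Areas: byline 157·100 = 15700, body column 97·16 = 1552, caption 176·95 = 16720, headline 215·67 = 14405. Total weight = 48377.
Σw·x = 15700·143 + 1552·369 + 16720·439 + 14405·101 = 11612773, so x̄ = 11612773/48377 ≈ 240.05.
Σw·y = 15700·77 + 1552·264 + 16720·159 + 14405·216 = 7388588, so ȳ = 7388588/48377 ≈ 152.73.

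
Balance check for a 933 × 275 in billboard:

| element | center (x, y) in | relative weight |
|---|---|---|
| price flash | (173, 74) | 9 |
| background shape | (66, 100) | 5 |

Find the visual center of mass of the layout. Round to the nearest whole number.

Weights sum to 9 + 5 = 14.
Σw·x = 9·173 + 5·66 = 1887, so x̄ = 1887/14 ≈ 134.79.
Σw·y = 9·74 + 5·100 = 1166, so ȳ = 1166/14 ≈ 83.29.

(135, 83)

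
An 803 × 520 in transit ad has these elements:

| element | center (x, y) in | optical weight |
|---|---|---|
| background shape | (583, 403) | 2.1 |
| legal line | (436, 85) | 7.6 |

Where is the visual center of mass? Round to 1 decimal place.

Weights sum to 2.1 + 7.6 = 9.7.
x: (2.1·583 + 7.6·436) / 9.7 = 4537.9 / 9.7 ≈ 467.82
y: (2.1·403 + 7.6·85) / 9.7 = 1492.3 / 9.7 ≈ 153.85

(467.8, 153.8)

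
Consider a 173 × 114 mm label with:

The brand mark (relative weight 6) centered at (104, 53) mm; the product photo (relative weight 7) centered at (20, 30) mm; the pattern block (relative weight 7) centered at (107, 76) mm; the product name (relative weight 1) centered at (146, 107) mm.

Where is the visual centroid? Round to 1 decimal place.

(79.0, 55.6)

Total weight = 6 + 7 + 7 + 1 = 21.
Σw·x = 6·104 + 7·20 + 7·107 + 1·146 = 1659, so x̄ = 1659/21 ≈ 79.00.
Σw·y = 6·53 + 7·30 + 7·76 + 1·107 = 1167, so ȳ = 1167/21 ≈ 55.57.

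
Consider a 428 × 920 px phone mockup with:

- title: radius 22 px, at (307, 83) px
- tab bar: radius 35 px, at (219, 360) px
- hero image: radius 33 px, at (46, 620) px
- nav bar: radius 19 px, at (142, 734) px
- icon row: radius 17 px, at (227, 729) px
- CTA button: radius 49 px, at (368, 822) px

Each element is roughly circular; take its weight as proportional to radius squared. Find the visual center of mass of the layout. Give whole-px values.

Weights ∝ r²: title 22² = 484, tab bar 35² = 1225, hero image 33² = 1089, nav bar 19² = 361, icon row 17² = 289, CTA button 49² = 2401; Σw = 5849.
x: moment 1467390 / weight 5849 ≈ 250.88
y: moment 3605629 / weight 5849 ≈ 616.45

(251, 616)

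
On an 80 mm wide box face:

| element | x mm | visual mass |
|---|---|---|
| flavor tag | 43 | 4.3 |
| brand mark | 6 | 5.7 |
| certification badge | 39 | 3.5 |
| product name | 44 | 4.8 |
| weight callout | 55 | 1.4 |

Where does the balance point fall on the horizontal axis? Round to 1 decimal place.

x ≈ 32.7

Σw = 4.3 + 5.7 + 3.5 + 4.8 + 1.4 = 19.7.
x-moment: 4.3·43 + 5.7·6 + 3.5·39 + 4.8·44 + 1.4·55 = 643.8; centroid 643.8/19.7 ≈ 32.68.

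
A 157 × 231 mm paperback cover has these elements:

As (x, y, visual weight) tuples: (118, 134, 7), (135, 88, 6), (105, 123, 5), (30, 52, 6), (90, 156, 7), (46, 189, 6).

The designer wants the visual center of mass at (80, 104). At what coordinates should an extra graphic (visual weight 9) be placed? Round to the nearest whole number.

(48, 18)

After adding the extra graphic, total weight = 7 + 6 + 5 + 6 + 7 + 6 + 9 = 46.
Along x: (3247 + 9·x) / 46 = 80 (existing moment 7·118 + 6·135 + 5·105 + 6·30 + 7·90 + 6·46 = 3247) ⇒ x = (3680 − 3247) / 9 ≈ 48.11.
Along y: (4619 + 9·y) / 46 = 104 (existing moment 7·134 + 6·88 + 5·123 + 6·52 + 7·156 + 6·189 = 4619) ⇒ y = (4784 − 4619) / 9 ≈ 18.33.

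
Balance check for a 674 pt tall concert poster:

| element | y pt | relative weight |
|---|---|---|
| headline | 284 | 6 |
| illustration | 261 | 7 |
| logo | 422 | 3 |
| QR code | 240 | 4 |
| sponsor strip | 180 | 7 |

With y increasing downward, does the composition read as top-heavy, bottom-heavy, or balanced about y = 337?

top-heavy

Weights sum to 6 + 7 + 3 + 4 + 7 = 27.
y: (6·284 + 7·261 + 3·422 + 4·240 + 7·180) / 27 = 7017 / 27 ≈ 259.89
Since 259.9 is above (smaller y than) 337, the composition reads top-heavy.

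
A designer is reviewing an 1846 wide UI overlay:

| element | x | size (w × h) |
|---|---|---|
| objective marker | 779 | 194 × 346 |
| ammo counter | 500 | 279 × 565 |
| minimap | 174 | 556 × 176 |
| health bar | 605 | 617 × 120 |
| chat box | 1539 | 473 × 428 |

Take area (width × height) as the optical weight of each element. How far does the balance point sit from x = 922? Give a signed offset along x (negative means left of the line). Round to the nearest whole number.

Areas → weights: objective marker 194·346 = 67124, ammo counter 279·565 = 157635, minimap 556·176 = 97856, health bar 617·120 = 74040, chat box 473·428 = 202444; Σw = 599099.
Σw·x = 67124·779 + 157635·500 + 97856·174 + 74040·605 + 202444·1539 = 504489556, so x̄ = 504489556/599099 ≈ 842.08.
Against x = 922, that's 842.08 − 922 = -79.92.

≈ -80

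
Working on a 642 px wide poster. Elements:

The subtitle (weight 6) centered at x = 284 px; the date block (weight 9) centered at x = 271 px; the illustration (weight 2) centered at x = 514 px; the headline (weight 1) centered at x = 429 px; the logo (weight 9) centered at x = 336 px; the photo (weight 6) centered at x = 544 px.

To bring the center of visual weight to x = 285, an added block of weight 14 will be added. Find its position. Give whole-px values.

x ≈ 108

With the added block, Σw becomes 6 + 9 + 2 + 1 + 9 + 6 + 14 = 47.
x: target moment 47×285 = 13395; current 6·284 + 9·271 + 2·514 + 1·429 + 9·336 + 6·544 = 11888; the added block supplies 1507, so x = 1507/14 ≈ 107.64.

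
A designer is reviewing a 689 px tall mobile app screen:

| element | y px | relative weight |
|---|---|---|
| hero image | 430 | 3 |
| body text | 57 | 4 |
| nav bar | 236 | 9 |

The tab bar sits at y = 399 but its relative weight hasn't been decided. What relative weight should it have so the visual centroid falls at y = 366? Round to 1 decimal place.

Known weights sum to 3 + 4 + 9 = 16; their moment is 3·430 + 4·57 + 9·236 = 3642.
Set Σw·y/Σw = 366: (3642 + 399w) = 366·(16 + w).
Rearranging, w·(399 − 366) = 366·16 − 3642 = 2214, so w ≈ 2214/33 = 67.09.

w ≈ 67.1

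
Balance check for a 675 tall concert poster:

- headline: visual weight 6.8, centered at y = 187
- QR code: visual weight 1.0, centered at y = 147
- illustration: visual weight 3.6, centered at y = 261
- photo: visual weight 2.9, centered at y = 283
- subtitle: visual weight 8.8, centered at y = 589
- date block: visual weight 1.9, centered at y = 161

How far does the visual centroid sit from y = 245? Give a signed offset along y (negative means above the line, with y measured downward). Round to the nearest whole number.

≈ 102

Σw = 6.8 + 1.0 + 3.6 + 2.9 + 8.8 + 1.9 = 25.0.
Σw·y = 6.8·187 + 1.0·147 + 3.6·261 + 2.9·283 + 8.8·589 + 1.9·161 = 8668.0, so ȳ = 8668.0/25.0 ≈ 346.72.
Offset from y = 245: 346.72 − 245 ≈ 101.72.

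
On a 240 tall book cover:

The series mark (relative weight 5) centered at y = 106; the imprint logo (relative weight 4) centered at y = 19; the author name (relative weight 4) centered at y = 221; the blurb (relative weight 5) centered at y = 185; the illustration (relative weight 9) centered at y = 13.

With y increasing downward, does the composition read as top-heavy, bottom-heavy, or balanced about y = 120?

top-heavy

Total weight = 5 + 4 + 4 + 5 + 9 = 27.
y-moment: 5·106 + 4·19 + 4·221 + 5·185 + 9·13 = 2532; centroid 2532/27 ≈ 93.78.
Since 93.8 is above (smaller y than) 120, the composition reads top-heavy.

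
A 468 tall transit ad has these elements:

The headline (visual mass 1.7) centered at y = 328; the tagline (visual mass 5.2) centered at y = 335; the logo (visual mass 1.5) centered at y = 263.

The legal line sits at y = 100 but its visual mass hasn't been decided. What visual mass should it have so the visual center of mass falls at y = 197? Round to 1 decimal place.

w ≈ 10.7

Existing Σw = 8.4 (1.7 + 5.2 + 1.5); existing moment 1.7·328 + 5.2·335 + 1.5·263 = 2694.1.
Set Σw·y/Σw = 197: (2694.1 + 100w) = 197·(8.4 + w).
Solving: w = (197·8.4 − 2694.1) / (100 − 197) = -1039.3 / -97 ≈ 10.71.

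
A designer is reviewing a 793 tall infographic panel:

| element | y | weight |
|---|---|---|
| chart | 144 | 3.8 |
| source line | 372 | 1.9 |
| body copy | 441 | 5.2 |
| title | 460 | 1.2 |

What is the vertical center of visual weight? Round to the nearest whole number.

y ≈ 339

Σw = 3.8 + 1.9 + 5.2 + 1.2 = 12.1.
Σw·y = 3.8·144 + 1.9·372 + 5.2·441 + 1.2·460 = 4099.2, so ȳ = 4099.2/12.1 ≈ 338.78.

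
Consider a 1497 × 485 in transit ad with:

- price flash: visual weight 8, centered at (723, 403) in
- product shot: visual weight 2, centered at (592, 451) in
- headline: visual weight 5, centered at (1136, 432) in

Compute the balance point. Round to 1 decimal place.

(843.2, 419.1)

Σw = 8 + 2 + 5 = 15.
Σw·x = 8·723 + 2·592 + 5·1136 = 12648, so x̄ = 12648/15 ≈ 843.20.
Σw·y = 8·403 + 2·451 + 5·432 = 6286, so ȳ = 6286/15 ≈ 419.07.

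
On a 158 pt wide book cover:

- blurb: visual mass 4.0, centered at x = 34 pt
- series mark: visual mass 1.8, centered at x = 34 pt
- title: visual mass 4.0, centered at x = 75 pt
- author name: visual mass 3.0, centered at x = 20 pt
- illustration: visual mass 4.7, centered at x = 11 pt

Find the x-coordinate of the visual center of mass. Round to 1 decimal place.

x ≈ 34.8

Σw = 4.0 + 1.8 + 4.0 + 3.0 + 4.7 = 17.5.
Σw·x = 4.0·34 + 1.8·34 + 4.0·75 + 3.0·20 + 4.7·11 = 608.9, so x̄ = 608.9/17.5 ≈ 34.79.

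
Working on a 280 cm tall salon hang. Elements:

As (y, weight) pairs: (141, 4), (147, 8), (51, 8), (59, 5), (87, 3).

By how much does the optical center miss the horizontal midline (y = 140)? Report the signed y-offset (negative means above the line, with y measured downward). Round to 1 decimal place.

Σw = 4 + 8 + 8 + 5 + 3 = 28.
y-moment: 4·141 + 8·147 + 8·51 + 5·59 + 3·87 = 2704; centroid 2704/28 ≈ 96.57.
Against y = 140, that's 96.57 − 140 = -43.43.

≈ -43.4 cm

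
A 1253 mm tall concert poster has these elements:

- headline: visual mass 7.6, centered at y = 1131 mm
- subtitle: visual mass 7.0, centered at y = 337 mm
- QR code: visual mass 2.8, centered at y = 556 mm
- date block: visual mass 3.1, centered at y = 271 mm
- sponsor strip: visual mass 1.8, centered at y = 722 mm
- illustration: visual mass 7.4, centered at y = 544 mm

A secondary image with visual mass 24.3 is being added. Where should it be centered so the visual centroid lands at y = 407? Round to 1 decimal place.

With the secondary image, Σw becomes 7.6 + 7.0 + 2.8 + 3.1 + 1.8 + 7.4 + 24.3 = 54.0.
y: need Σw·y = 54.0·407 = 21978.0. Existing = 7.6·1131 + 7.0·337 + 2.8·556 + 3.1·271 + 1.8·722 + 7.4·544 = 18676.7. Remainder 3301.3 / 24.3 ≈ 135.86.

y ≈ 135.9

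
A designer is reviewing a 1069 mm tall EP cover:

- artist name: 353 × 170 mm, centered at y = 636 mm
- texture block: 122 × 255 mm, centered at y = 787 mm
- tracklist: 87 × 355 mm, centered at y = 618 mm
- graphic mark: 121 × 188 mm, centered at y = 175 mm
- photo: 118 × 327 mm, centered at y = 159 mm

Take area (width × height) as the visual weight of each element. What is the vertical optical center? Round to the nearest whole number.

Areas: artist name 353·170 = 60010, texture block 122·255 = 31110, tracklist 87·355 = 30885, graphic mark 121·188 = 22748, photo 118·327 = 38586. Total weight = 183339.
y-moment: 60010·636 + 31110·787 + 30885·618 + 22748·175 + 38586·159 = 91852934; centroid 91852934/183339 ≈ 501.00.

y ≈ 501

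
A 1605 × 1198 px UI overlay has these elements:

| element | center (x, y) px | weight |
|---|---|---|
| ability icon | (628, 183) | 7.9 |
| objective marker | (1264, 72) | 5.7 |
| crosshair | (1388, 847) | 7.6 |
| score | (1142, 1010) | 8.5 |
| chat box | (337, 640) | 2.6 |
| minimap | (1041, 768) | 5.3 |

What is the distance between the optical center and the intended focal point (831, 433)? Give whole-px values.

Weights sum to 7.9 + 5.7 + 7.6 + 8.5 + 2.6 + 5.3 = 37.6.
Σw·x = 7.9·628 + 5.7·1264 + 7.6·1388 + 8.5·1142 + 2.6·337 + 5.3·1041 = 38815.3, so x̄ = 38815.3/37.6 ≈ 1032.32.
Σw·y = 7.9·183 + 5.7·72 + 7.6·847 + 8.5·1010 + 2.6·640 + 5.3·768 = 22612.7, so ȳ = 22612.7/37.6 ≈ 601.40.
Relative to (831, 433): Δ = (201.32, 168.40); |Δ| = √(201.32² + 168.40²) ≈ 262.47.

≈ 262 px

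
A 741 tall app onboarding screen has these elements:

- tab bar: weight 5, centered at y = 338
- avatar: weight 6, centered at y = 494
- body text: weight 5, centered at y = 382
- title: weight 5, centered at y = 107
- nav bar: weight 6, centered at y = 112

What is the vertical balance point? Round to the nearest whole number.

y ≈ 288

Weights sum to 5 + 6 + 5 + 5 + 6 = 27.
Σw·y = 5·338 + 6·494 + 5·382 + 5·107 + 6·112 = 7771, so ȳ = 7771/27 ≈ 287.81.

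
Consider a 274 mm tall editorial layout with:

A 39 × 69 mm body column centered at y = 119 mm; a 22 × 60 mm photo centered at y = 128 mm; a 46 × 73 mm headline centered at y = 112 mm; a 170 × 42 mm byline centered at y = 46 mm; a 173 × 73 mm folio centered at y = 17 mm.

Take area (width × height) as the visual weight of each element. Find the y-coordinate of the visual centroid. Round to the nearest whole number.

Taking area as weight: body column 39·69 = 2691, photo 22·60 = 1320, headline 46·73 = 3358, byline 170·42 = 7140, folio 173·73 = 12629. Sum 27138.
y-moment: 2691·119 + 1320·128 + 3358·112 + 7140·46 + 12629·17 = 1408418; centroid 1408418/27138 ≈ 51.90.

y ≈ 52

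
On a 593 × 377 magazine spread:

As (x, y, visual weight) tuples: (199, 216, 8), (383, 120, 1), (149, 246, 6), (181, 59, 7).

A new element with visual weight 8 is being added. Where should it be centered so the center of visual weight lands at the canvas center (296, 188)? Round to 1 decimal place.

With the new element, Σw becomes 8 + 1 + 6 + 7 + 8 = 30.
x: target moment 30×296 = 8880; current 8·199 + 1·383 + 6·149 + 7·181 = 4136; the new element supplies 4744, so x = 4744/8 ≈ 593.00.
y: target moment 30×188 = 5640; current 8·216 + 1·120 + 6·246 + 7·59 = 3737; the new element supplies 1903, so y = 1903/8 ≈ 237.88.

(593.0, 237.9)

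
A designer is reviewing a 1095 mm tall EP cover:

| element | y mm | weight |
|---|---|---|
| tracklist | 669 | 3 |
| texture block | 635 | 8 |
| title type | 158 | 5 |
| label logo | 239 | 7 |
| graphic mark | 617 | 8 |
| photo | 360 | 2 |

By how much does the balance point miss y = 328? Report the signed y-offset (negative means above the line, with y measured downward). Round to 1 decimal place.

≈ 132.8 mm

Weights sum to 3 + 8 + 5 + 7 + 8 + 2 = 33.
Σw·y = 15206; ȳ = 15206/33 ≈ 460.79.
Against y = 328, that's 460.79 − 328 = 132.79.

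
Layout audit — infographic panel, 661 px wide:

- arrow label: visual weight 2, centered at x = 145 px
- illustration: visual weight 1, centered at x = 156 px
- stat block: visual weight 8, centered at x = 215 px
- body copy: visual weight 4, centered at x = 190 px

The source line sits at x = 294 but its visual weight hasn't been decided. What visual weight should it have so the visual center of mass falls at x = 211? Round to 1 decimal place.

w ≈ 2.9

Fixed elements: Σw = 2 + 1 + 8 + 4 = 15, Σw·x = 2·145 + 1·156 + 8·215 + 4·190 = 2926.
Set Σw·x/Σw = 211: (2926 + 294w) = 211·(15 + w).
Solving: w = (211·15 − 2926) / (294 − 211) = 239 / 83 ≈ 2.88.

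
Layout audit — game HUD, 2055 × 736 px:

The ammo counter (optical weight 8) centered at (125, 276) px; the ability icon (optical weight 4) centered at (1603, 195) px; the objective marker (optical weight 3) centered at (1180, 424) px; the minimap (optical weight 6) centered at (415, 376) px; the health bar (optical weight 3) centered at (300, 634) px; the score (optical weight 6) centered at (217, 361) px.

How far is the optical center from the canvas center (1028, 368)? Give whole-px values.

Weights sum to 8 + 4 + 3 + 6 + 3 + 6 = 30.
x-moment: 8·125 + 4·1603 + 3·1180 + 6·415 + 3·300 + 6·217 = 15644; centroid 15644/30 ≈ 521.47.
y-moment: 8·276 + 4·195 + 3·424 + 6·376 + 3·634 + 6·361 = 10584; centroid 10584/30 ≈ 352.80.
Relative to (1028, 368): Δ = (-506.53, -15.20); |Δ| = √(-506.53² + -15.20²) ≈ 506.76.

≈ 507 px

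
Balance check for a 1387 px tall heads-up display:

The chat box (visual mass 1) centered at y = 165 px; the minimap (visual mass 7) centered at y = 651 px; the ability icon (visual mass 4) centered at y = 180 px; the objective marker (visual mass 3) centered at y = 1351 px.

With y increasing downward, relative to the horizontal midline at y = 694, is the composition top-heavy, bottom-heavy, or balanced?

Weights sum to 1 + 7 + 4 + 3 = 15.
Σw·y = 1·165 + 7·651 + 4·180 + 3·1351 = 9495, so ȳ = 9495/15 ≈ 633.00.
633.0 vs midline 694 → top-heavy.

top-heavy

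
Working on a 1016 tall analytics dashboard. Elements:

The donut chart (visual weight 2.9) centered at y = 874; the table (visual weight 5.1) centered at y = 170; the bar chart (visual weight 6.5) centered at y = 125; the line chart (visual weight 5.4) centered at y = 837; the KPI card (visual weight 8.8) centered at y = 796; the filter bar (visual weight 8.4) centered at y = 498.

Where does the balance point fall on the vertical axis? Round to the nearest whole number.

Σw = 2.9 + 5.1 + 6.5 + 5.4 + 8.8 + 8.4 = 37.1.
Σw·y = 19921.9; ȳ = 19921.9/37.1 ≈ 536.98.

y ≈ 537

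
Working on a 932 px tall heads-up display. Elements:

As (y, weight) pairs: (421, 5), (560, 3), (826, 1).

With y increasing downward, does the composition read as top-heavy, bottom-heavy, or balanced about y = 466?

Σw = 5 + 3 + 1 = 9.
y: (5·421 + 3·560 + 1·826) / 9 = 4611 / 9 ≈ 512.33
512.3 lies below (larger y than) the midline 466, so the layout is bottom-heavy.

bottom-heavy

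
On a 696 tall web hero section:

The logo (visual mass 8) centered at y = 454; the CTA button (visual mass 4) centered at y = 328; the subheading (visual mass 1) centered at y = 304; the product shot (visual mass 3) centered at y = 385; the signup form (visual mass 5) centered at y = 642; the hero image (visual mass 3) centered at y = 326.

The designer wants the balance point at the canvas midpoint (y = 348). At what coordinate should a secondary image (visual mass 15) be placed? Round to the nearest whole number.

y ≈ 199

With the secondary image, Σw becomes 8 + 4 + 1 + 3 + 5 + 3 + 15 = 39.
y: need Σw·y = 39·348 = 13572. Existing = 8·454 + 4·328 + 1·304 + 3·385 + 5·642 + 3·326 = 10591. Remainder 2981 / 15 ≈ 198.73.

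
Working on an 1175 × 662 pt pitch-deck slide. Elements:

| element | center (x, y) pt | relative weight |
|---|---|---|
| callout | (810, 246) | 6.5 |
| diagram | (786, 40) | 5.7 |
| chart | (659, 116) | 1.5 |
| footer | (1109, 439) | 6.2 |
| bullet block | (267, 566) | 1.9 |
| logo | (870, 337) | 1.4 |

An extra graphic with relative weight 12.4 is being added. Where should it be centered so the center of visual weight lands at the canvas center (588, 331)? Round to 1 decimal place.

(128.9, 444.6)

After adding the extra graphic, total weight = 6.5 + 5.7 + 1.5 + 6.2 + 1.9 + 1.4 + 12.4 = 35.6.
Along x: (19334.8 + 12.4·x) / 35.6 = 588 (existing moment 6.5·810 + 5.7·786 + 1.5·659 + 6.2·1109 + 1.9·267 + 1.4·870 = 19334.8) ⇒ x = (20932.8 − 19334.8) / 12.4 ≈ 128.87.
Along y: (6270.0 + 12.4·y) / 35.6 = 331 (existing moment 6.5·246 + 5.7·40 + 1.5·116 + 6.2·439 + 1.9·566 + 1.4·337 = 6270.0) ⇒ y = (11783.6 − 6270.0) / 12.4 ≈ 444.65.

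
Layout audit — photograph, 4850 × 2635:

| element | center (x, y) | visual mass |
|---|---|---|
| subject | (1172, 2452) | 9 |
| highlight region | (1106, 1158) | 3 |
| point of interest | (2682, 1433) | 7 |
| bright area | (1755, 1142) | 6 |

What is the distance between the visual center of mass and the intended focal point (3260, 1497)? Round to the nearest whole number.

Weights sum to 9 + 3 + 7 + 6 = 25.
x-moment: 9·1172 + 3·1106 + 7·2682 + 6·1755 = 43170; centroid 43170/25 ≈ 1726.80.
y-moment: 9·2452 + 3·1158 + 7·1433 + 6·1142 = 42425; centroid 42425/25 ≈ 1697.00.
Relative to (3260, 1497): Δ = (-1533.20, 200.00); |Δ| = √(-1533.20² + 200.00²) ≈ 1546.19.

≈ 1546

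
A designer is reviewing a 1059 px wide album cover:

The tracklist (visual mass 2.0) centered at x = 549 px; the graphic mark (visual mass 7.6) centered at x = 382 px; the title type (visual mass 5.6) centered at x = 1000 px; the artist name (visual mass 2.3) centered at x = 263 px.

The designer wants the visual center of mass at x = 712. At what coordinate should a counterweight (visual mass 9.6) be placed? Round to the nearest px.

x ≈ 947

New total weight: (2.0 + 7.6 + 5.6 + 2.3) + 9.6 = 27.1.
x: need Σw·x = 27.1·712 = 19295.2. Existing = 2.0·549 + 7.6·382 + 5.6·1000 + 2.3·263 = 10206.1. Remainder 9089.1 / 9.6 ≈ 946.78.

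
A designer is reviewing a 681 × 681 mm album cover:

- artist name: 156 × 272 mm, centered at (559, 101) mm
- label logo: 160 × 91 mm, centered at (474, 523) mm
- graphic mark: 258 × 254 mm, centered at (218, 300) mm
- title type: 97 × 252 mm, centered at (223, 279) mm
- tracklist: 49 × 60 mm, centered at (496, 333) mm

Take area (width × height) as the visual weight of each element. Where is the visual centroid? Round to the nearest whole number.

Areas: artist name 156·272 = 42432, label logo 160·91 = 14560, graphic mark 258·254 = 65532, title type 97·252 = 24444, tracklist 49·60 = 2940. Total weight = 149908.
x: (42432·559 + 14560·474 + 65532·218 + 24444·223 + 2940·496) / 149908 = 51816156 / 149908 ≈ 345.65
y: (42432·101 + 14560·523 + 65532·300 + 24444·279 + 2940·333) / 149908 = 39359008 / 149908 ≈ 262.55

(346, 263)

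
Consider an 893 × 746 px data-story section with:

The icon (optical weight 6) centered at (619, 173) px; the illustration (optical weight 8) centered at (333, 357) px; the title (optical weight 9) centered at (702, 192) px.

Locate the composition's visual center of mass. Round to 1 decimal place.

(552.0, 244.4)

Weights sum to 6 + 8 + 9 = 23.
Σw·x = 6·619 + 8·333 + 9·702 = 12696, so x̄ = 12696/23 ≈ 552.00.
Σw·y = 6·173 + 8·357 + 9·192 = 5622, so ȳ = 5622/23 ≈ 244.43.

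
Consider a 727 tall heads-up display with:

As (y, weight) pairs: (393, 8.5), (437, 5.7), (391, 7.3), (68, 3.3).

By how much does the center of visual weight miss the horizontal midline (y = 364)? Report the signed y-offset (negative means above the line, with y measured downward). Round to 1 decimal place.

Weights sum to 8.5 + 5.7 + 7.3 + 3.3 = 24.8.
y-moment: 8.5·393 + 5.7·437 + 7.3·391 + 3.3·68 = 8910.1; centroid 8910.1/24.8 ≈ 359.28.
Against y = 364, that's 359.28 − 364 = -4.72.

≈ -4.7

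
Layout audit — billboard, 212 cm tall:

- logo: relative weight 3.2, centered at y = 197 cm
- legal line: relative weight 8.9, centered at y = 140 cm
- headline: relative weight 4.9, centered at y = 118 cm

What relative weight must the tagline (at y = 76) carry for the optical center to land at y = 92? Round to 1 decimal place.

Existing Σw = 17.0 (3.2 + 8.9 + 4.9); existing moment 3.2·197 + 8.9·140 + 4.9·118 = 2454.6.
Set Σw·y/Σw = 92: (2454.6 + 76w) = 92·(17.0 + w).
So w = (92·17.0 − 2454.6)/(76 − 92) = -890.6/-16 ≈ 55.66.

w ≈ 55.7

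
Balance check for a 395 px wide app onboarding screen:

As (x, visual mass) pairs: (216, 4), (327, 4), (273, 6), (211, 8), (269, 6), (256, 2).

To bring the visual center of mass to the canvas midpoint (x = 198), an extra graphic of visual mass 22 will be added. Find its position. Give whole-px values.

x ≈ 121

New total weight: (4 + 4 + 6 + 8 + 6 + 2) + 22 = 52.
Along x: (7624 + 22·x) / 52 = 198 (existing moment 4·216 + 4·327 + 6·273 + 8·211 + 6·269 + 2·256 = 7624) ⇒ x = (10296 − 7624) / 22 ≈ 121.45.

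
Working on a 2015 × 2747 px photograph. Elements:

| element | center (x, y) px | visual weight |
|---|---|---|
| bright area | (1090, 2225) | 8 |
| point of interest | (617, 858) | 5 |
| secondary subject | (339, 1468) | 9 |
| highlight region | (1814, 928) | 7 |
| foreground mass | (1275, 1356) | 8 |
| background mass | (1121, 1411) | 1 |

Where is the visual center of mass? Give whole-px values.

(1023, 1423)

Total weight = 8 + 5 + 9 + 7 + 8 + 1 = 38.
x: (8·1090 + 5·617 + 9·339 + 7·1814 + 8·1275 + 1·1121) / 38 = 38875 / 38 ≈ 1023.03
y: (8·2225 + 5·858 + 9·1468 + 7·928 + 8·1356 + 1·1411) / 38 = 54057 / 38 ≈ 1422.55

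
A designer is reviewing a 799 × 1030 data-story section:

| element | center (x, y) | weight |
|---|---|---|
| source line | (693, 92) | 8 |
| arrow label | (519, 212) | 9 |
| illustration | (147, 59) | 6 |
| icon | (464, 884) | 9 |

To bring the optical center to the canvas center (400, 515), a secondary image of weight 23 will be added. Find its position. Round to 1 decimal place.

(292.5, 755.3)

With the secondary image, Σw becomes 8 + 9 + 6 + 9 + 23 = 55.
x: target moment 55×400 = 22000; current 8·693 + 9·519 + 6·147 + 9·464 = 15273; the secondary image supplies 6727, so x = 6727/23 ≈ 292.48.
y: target moment 55×515 = 28325; current 8·92 + 9·212 + 6·59 + 9·884 = 10954; the secondary image supplies 17371, so y = 17371/23 ≈ 755.26.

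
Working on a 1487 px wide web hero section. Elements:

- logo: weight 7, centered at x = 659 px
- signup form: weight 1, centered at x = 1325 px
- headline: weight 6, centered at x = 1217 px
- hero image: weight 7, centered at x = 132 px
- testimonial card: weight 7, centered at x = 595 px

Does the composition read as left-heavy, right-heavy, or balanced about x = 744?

Weights sum to 7 + 1 + 6 + 7 + 7 = 28.
x-moment: 7·659 + 1·1325 + 6·1217 + 7·132 + 7·595 = 18329; centroid 18329/28 ≈ 654.61.
Since 654.6 is left of 744, the composition reads left-heavy.

left-heavy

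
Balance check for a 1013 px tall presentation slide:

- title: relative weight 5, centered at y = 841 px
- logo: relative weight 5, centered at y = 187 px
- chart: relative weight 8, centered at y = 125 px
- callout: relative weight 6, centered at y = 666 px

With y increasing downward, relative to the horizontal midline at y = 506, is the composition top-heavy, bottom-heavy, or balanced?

Σw = 5 + 5 + 8 + 6 = 24.
Σw·y = 5·841 + 5·187 + 8·125 + 6·666 = 10136, so ȳ = 10136/24 ≈ 422.33.
422.3 lies above (smaller y than) the midline 506, so the layout is top-heavy.

top-heavy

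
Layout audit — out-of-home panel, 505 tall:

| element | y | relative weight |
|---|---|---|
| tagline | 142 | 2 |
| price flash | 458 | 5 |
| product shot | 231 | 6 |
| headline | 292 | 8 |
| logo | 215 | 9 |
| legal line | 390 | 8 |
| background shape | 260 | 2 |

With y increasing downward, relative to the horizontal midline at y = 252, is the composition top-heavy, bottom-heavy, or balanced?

bottom-heavy

Total weight = 2 + 5 + 6 + 8 + 9 + 8 + 2 = 40.
y: (2·142 + 5·458 + 6·231 + 8·292 + 9·215 + 8·390 + 2·260) / 40 = 11871 / 40 ≈ 296.77
296.8 vs midline 252 → bottom-heavy.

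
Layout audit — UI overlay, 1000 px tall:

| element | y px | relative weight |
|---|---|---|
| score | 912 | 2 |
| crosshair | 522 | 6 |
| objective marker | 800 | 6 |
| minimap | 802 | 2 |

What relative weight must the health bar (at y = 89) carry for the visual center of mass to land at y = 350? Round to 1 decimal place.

Known weights sum to 2 + 6 + 6 + 2 = 16; their moment is 2·912 + 6·522 + 6·800 + 2·802 = 11360.
For the centroid to hit 350: (11360 + w·89) / (16 + w) = 350.
Rearranging, w·(89 − 350) = 350·16 − 11360 = -5760, so w ≈ -5760/-261 = 22.07.

w ≈ 22.1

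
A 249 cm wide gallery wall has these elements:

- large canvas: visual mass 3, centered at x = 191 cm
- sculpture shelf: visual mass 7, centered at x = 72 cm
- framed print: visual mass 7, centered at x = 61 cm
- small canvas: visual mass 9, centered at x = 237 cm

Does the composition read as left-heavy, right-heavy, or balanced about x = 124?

Σw = 3 + 7 + 7 + 9 = 26.
Σw·x = 3·191 + 7·72 + 7·61 + 9·237 = 3637, so x̄ = 3637/26 ≈ 139.88.
139.9 lies right of the midline 124, so the layout is right-heavy.

right-heavy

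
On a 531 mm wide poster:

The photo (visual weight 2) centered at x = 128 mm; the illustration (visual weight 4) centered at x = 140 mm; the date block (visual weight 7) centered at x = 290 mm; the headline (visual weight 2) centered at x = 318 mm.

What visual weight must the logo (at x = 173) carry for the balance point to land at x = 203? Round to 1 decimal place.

Known weights sum to 2 + 4 + 7 + 2 = 15; their moment is 2·128 + 4·140 + 7·290 + 2·318 = 3482.
Balance at x = 203 requires (3482 + w·173) / (15 + w) = 203.
So w = (203·15 − 3482)/(173 − 203) = -437/-30 ≈ 14.57.

w ≈ 14.6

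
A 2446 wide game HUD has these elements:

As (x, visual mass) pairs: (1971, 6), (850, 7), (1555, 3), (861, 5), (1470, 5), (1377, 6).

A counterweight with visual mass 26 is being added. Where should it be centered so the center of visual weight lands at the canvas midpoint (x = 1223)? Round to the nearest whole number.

x ≈ 1099

With the counterweight, Σw becomes 6 + 7 + 3 + 5 + 5 + 6 + 26 = 58.
Along x: (42358 + 26·x) / 58 = 1223 (existing moment 6·1971 + 7·850 + 3·1555 + 5·861 + 5·1470 + 6·1377 = 42358) ⇒ x = (70934 − 42358) / 26 ≈ 1099.08.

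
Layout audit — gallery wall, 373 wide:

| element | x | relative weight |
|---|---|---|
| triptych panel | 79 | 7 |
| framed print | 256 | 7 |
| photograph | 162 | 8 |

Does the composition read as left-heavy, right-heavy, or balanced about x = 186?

Σw = 7 + 7 + 8 = 22.
x-moment: 7·79 + 7·256 + 8·162 = 3641; centroid 3641/22 ≈ 165.50.
165.5 vs midline 186 → left-heavy.

left-heavy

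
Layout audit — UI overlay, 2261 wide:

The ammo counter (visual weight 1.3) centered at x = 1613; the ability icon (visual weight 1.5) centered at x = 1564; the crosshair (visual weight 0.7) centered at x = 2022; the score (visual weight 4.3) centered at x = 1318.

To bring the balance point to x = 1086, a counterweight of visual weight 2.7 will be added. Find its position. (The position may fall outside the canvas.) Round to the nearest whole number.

With the counterweight, Σw becomes 1.3 + 1.5 + 0.7 + 4.3 + 2.7 = 10.5.
x: need Σw·x = 10.5·1086 = 11403.0. Existing = 1.3·1613 + 1.5·1564 + 0.7·2022 + 4.3·1318 = 11525.7. Remainder -122.7 / 2.7 ≈ -45.44.

x ≈ -45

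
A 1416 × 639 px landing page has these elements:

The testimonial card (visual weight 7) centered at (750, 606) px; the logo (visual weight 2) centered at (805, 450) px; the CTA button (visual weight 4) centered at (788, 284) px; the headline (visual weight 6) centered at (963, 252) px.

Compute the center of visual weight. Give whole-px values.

Σw = 7 + 2 + 4 + 6 = 19.
x: (7·750 + 2·805 + 4·788 + 6·963) / 19 = 15790 / 19 ≈ 831.05
y: (7·606 + 2·450 + 4·284 + 6·252) / 19 = 7790 / 19 ≈ 410.00

(831, 410)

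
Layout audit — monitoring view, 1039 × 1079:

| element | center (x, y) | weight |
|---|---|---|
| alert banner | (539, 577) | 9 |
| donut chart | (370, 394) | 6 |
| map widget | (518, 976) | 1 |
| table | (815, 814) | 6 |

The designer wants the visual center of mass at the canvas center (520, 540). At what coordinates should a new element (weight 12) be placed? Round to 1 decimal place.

(433.4, 411.9)

New total weight: (9 + 6 + 1 + 6) + 12 = 34.
x: need Σw·x = 34·520 = 17680. Existing = 9·539 + 6·370 + 1·518 + 6·815 = 12479. Remainder 5201 / 12 ≈ 433.42.
y: need Σw·y = 34·540 = 18360. Existing = 9·577 + 6·394 + 1·976 + 6·814 = 13417. Remainder 4943 / 12 ≈ 411.92.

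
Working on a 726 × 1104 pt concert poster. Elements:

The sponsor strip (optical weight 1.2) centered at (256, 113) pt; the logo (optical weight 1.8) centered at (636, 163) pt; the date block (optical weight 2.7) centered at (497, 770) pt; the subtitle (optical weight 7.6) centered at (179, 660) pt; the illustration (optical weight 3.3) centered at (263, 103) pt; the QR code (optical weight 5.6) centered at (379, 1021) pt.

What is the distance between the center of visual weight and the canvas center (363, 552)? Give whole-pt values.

≈ 73 pt

Weights sum to 1.2 + 1.8 + 2.7 + 7.6 + 3.3 + 5.6 = 22.2.
Σw·x = 7144.6; x̄ = 7144.6/22.2 ≈ 321.83.
Σw·y = 13581.5; ȳ = 13581.5/22.2 ≈ 611.78.
Offset from (363, 552): Δx ≈ -41.17, Δy ≈ 59.78; distance = √(Δx² + Δy²) ≈ 72.59.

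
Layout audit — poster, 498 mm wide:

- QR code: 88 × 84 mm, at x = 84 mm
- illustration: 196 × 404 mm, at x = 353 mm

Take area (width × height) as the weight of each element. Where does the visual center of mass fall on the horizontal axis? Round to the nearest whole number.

Areas → weights: QR code 88·84 = 7392, illustration 196·404 = 79184; Σw = 86576.
x: (7392·84 + 79184·353) / 86576 = 28572880 / 86576 ≈ 330.03

x ≈ 330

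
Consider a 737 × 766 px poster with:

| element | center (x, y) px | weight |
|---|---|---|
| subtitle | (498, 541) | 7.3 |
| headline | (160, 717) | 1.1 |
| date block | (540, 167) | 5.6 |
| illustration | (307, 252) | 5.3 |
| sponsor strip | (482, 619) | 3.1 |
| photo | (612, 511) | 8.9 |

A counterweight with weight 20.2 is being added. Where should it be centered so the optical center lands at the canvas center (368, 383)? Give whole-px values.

(176, 309)

After adding the counterweight, total weight = 7.3 + 1.1 + 5.6 + 5.3 + 3.1 + 8.9 + 20.2 = 51.5.
x: target moment 51.5×368 = 18952.0; current 7.3·498 + 1.1·160 + 5.6·540 + 5.3·307 + 3.1·482 + 8.9·612 = 15403.5; the counterweight supplies 3548.5, so x = 3548.5/20.2 ≈ 175.67.
y: target moment 51.5×383 = 19724.5; current 7.3·541 + 1.1·717 + 5.6·167 + 5.3·252 + 3.1·619 + 8.9·511 = 13475.6; the counterweight supplies 6248.9, so y = 6248.9/20.2 ≈ 309.35.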